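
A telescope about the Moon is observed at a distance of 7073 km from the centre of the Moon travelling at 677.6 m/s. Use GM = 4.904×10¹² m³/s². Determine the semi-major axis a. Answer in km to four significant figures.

a ≈ 5287 km

r = 7.073×10⁶ m.
Vis-viva rearranged: 1/a = 2/r − v²/μ = 2.828×10⁻⁷ − 9.363×10⁻⁸ = 1.891×10⁻⁷ m⁻¹.
a = 5.287×10⁶ m = 5287.1 km.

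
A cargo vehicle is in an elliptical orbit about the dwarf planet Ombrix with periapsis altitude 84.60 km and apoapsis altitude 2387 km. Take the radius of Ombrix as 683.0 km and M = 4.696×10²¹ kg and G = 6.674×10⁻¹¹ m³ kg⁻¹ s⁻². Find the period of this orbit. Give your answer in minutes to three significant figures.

μ = GM = 6.674×10⁻¹¹ × 4.696×10²¹ = 3.134×10¹¹ m³/s².
r_p = 683.0 + 84.60 = 767.60 km = 7.6760×10⁵ m.
r_a = 683.0 + 2387 = 3070.0 km = 3.0700×10⁶ m.
Semi-major axis a = (r_p + r_a)/2 = (767.60 + 3070.0)/2 = 1918.8 km = 1.919×10⁶ m.
By Kepler's third law T = 2π√(a³/μ) = 2π × 4.748×10³ = 2.983×10⁴ s.
= 497.2 minutes.

T ≈ 497 minutes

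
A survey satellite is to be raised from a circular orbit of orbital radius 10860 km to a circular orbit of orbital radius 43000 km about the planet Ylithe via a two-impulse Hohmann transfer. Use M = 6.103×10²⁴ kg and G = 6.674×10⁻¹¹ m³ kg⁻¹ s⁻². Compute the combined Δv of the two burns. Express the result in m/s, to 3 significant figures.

μ = GM = 6.674×10⁻¹¹ × 6.103×10²⁴ = 4.073×10¹⁴ m³/s².
r₁ = 10860 km = 1.086×10⁷ m.
r₂ = 43000 km = 4.300×10⁷ m.
Transfer ellipse a_t = (r₁ + r₂)/2 = 2.693×10⁷ m.
At r₁: circular v_c1 = √(μ/r₁) = 6124 m/s; transfer-periapsis v_p = √[μ(2/r₁ − 1/a_t)] = 7739 m/s.
Δv₁ = v_p − v_c1 = 1614 m/s.
At r₂: circular v_c2 = √(μ/r₂) = 3078 m/s; transfer-apoapsis v_a = √[μ(2/r₂ − 1/a_t)] = 1954 m/s.
Δv₂ = v_c2 − v_a = 1123 m/s.
Total Δv = Δv₁ + Δv₂ = 2738 m/s.

Δv_total ≈ 2740 m/s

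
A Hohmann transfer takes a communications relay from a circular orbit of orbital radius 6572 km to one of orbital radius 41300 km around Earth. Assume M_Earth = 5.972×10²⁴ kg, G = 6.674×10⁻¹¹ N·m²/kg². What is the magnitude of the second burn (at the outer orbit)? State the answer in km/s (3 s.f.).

Δv ≈ 1.48 km/s

μ = GM = 6.674×10⁻¹¹ × 5.972×10²⁴ = 3.986×10¹⁴ m³/s².
r₁ = 6572 km = 6.572×10⁶ m.
r₂ = 41300 km = 4.130×10⁷ m.
Transfer ellipse a_t = (r₁ + r₂)/2 = 2.394×10⁷ m.
At r₁: circular v_c1 = √(μ/r₁) = 7788 m/s; transfer-perigee v_p = √[μ(2/r₁ − 1/a_t)] = 10230 m/s.
At r₂: circular v_c2 = √(μ/r₂) = 3107 m/s; transfer-apogee v_a = √[μ(2/r₂ − 1/a_t)] = 1628 m/s.
Δv₂ = v_c2 − v_a = 1479 m/s.
= 1.479 km/s.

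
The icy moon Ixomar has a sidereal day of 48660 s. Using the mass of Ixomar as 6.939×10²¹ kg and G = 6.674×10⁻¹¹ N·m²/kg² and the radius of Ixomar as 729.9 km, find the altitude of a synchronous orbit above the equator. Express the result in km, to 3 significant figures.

h_sync ≈ 2300 km

μ = GM = 6.674×10⁻¹¹ × 6.939×10²¹ = 4.631×10¹¹ m³/s².
A synchronous orbit has period T, so by Kepler's third law a = (μT²/4π²)^(1/3).
μT²/4π² = 4.631×10¹¹ × (4.866×10⁴)² / 39.48 = 2.778×10¹⁹ m³.
a = 3.028×10⁶ m = 3028.5 km.
Altitude h = a − R = 3028.5 − 729.9 = 2298.6 km.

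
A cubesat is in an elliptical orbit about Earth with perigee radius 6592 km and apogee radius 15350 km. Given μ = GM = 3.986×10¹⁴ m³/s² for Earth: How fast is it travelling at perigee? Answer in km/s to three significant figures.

v ≈ 9.20 km/s

Semi-major axis a = (r_p + r_a)/2 = 10971 km = 1.097×10⁷ m.
Vis-viva: v² = μ(2/r − 1/a) = 3.986×10¹⁴ × (3.034×10⁻⁷ − 9.115×10⁻⁸) = 8.460×10⁷ m²/s².
v = 9198 m/s = 9.198 km/s.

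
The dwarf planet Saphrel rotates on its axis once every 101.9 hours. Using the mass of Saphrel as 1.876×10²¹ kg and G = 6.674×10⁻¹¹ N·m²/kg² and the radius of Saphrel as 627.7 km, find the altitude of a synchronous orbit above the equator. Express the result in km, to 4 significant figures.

μ = GM = 6.674×10⁻¹¹ × 1.876×10²¹ = 1.252×10¹¹ m³/s².
T = 101.9 hours = 3.668×10⁵ s.
A synchronous orbit has period T, so by Kepler's third law a = (μT²/4π²)^(1/3).
μT²/4π² = 1.252×10¹¹ × (3.668×10⁵)² / 39.48 = 4.268×10²⁰ m³.
a = 7.529×10⁶ m = 7529.0 km.
Altitude h = a − R = 7529.0 − 627.7 = 6901.3 km.

h_sync ≈ 6901 km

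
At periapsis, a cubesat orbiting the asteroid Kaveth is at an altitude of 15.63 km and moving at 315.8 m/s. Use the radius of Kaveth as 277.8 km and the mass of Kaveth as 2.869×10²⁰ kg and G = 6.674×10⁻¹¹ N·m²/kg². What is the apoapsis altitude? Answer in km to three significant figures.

apoapsis altitude ≈ 673 km

μ = GM = 6.674×10⁻¹¹ × 2.869×10²⁰ = 1.915×10¹⁰ m³/s².
r_p = 277.8 + 15.63 = 293.43 km = 2.934×10⁵ m.
Specific energy ε = v²/2 − μ/r = -1.539×10⁴ J/kg, so a = −μ/(2ε) = 6.221×10⁵ m.
The apsides satisfy r_p + r_a = 2a, so the apoapsis radius is 2a − r_p = 9.507×10⁵ m = 950.74 km.
Apoapsis altitude = 950.74 − 277.8 = 672.94 km.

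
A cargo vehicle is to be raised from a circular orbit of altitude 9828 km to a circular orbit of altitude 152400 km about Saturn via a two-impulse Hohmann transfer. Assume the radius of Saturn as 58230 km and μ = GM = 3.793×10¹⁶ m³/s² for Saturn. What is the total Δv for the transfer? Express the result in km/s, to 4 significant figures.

r₁ = 58230 + 9828 = 68058 km = 6.8058×10⁷ m.
r₂ = 58230 + 152400 = 210630 km = 2.1063×10⁸ m.
Transfer ellipse a_t = (r₁ + r₂)/2 = 1.393×10⁸ m.
At r₁: circular v_c1 = √(μ/r₁) = 23610 m/s; transfer-perikrone v_p = √[μ(2/r₁ − 1/a_t)] = 29020 m/s.
Δv₁ = v_p − v_c1 = 5417 m/s.
At r₂: circular v_c2 = √(μ/r₂) = 13420 m/s; transfer-apokrone v_a = √[μ(2/r₂ − 1/a_t)] = 9378 m/s.
Δv₂ = v_c2 − v_a = 4041 m/s.
Total Δv = Δv₁ + Δv₂ = 9458 m/s = 9.458 km/s.

Δv_total ≈ 9.458 km/s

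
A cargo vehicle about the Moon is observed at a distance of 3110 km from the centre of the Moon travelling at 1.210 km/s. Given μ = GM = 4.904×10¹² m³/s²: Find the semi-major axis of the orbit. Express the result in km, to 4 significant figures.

r = 3.110×10⁶ m.
Specific orbital energy ε = v²/2 − μ/r = (1210)²/2 − 4.904×10¹²/3.110×10⁶ = -8.448×10⁵ J/kg.
Since ε = −μ/(2a), a = −μ/(2ε) = 2.902×10⁶ m = 2902.5 km.

a ≈ 2902 km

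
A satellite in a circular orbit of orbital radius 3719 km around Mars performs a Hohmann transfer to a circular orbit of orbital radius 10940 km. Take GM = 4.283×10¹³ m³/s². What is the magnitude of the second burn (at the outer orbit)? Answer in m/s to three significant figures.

r₁ = 3719 km = 3.719×10⁶ m.
r₂ = 10940 km = 1.094×10⁷ m.
Transfer ellipse a_t = (r₁ + r₂)/2 = 7.330×10⁶ m.
At r₁: circular v_c1 = √(μ/r₁) = 3394 m/s; transfer-periapsis v_p = √[μ(2/r₁ − 1/a_t)] = 4146 m/s.
At r₂: circular v_c2 = √(μ/r₂) = 1979 m/s; transfer-apoapsis v_a = √[μ(2/r₂ − 1/a_t)] = 1409 m/s.
Δv₂ = v_c2 − v_a = 569.2 m/s.

Δv ≈ 569 m/s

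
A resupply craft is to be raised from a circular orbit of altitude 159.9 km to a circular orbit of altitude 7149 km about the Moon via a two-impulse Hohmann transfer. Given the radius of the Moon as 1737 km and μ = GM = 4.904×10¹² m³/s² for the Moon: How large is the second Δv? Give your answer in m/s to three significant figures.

r₁ = 1737 + 159.9 = 1896.9 km = 1.8969×10⁶ m.
r₂ = 1737 + 7149 = 8886.0 km = 8.8860×10⁶ m.
Transfer ellipse a_t = (r₁ + r₂)/2 = 5.391×10⁶ m.
At r₁: circular v_c1 = √(μ/r₁) = 1608 m/s; transfer-perilune v_p = √[μ(2/r₁ − 1/a_t)] = 2064 m/s.
At r₂: circular v_c2 = √(μ/r₂) = 742.9 m/s; transfer-apolune v_a = √[μ(2/r₂ − 1/a_t)] = 440.6 m/s.
Δv₂ = v_c2 − v_a = 302.2 m/s.

Δv ≈ 302 m/s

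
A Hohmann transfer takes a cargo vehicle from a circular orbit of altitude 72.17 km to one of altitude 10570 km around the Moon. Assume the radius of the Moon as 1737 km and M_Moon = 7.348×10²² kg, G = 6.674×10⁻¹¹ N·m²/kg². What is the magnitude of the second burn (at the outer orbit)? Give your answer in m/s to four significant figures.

Δv ≈ 311.7 m/s

μ = GM = 6.674×10⁻¹¹ × 7.348×10²² = 4.904×10¹² m³/s².
r₁ = 1737 + 72.17 = 1809.2 km = 1.8092×10⁶ m.
r₂ = 1737 + 10570 = 12307 km = 1.2307×10⁷ m.
Transfer ellipse a_t = (r₁ + r₂)/2 = 7.058×10⁶ m.
At r₁: circular v_c1 = √(μ/r₁) = 1646 m/s; transfer-perilune v_p = √[μ(2/r₁ − 1/a_t)] = 2174 m/s.
At r₂: circular v_c2 = √(μ/r₂) = 631.3 m/s; transfer-apolune v_a = √[μ(2/r₂ − 1/a_t)] = 319.6 m/s.
Δv₂ = v_c2 − v_a = 311.7 m/s.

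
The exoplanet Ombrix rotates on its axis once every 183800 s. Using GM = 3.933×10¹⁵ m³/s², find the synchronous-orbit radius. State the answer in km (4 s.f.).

A synchronous orbit has period T, so by Kepler's third law a = (μT²/4π²)^(1/3).
μT²/4π² = 3.933×10¹⁵ × (1.838×10⁵)² / 39.48 = 3.366×10²⁴ m³.
a = 1.499×10⁸ m = 1.4986×10⁵ km.

r_sync ≈ 1.499×10⁵ km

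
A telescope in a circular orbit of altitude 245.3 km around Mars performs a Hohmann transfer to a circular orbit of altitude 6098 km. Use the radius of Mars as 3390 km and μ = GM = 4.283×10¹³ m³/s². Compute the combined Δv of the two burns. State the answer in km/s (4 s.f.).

Δv_total ≈ 1.238 km/s

r₁ = 3390 + 245.3 = 3635.3 km = 3.6353×10⁶ m.
r₂ = 3390 + 6098 = 9488.0 km = 9.4880×10⁶ m.
Transfer ellipse a_t = (r₁ + r₂)/2 = 6.562×10⁶ m.
At r₁: circular v_c1 = √(μ/r₁) = 3432 m/s; transfer-periapsis v_p = √[μ(2/r₁ − 1/a_t)] = 4127 m/s.
Δv₁ = v_p − v_c1 = 695.0 m/s.
At r₂: circular v_c2 = √(μ/r₂) = 2125 m/s; transfer-apoapsis v_a = √[μ(2/r₂ − 1/a_t)] = 1581 m/s.
Δv₂ = v_c2 − v_a = 543.2 m/s.
Total Δv = Δv₁ + Δv₂ = 1238 m/s = 1.238 km/s.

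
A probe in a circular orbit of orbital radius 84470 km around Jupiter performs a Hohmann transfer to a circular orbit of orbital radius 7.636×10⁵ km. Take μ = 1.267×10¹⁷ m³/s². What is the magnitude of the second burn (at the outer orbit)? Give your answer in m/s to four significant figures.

r₁ = 84470 km = 8.447×10⁷ m.
r₂ = 7.636×10⁵ km = 7.636×10⁸ m.
Transfer ellipse a_t = (r₁ + r₂)/2 = 4.240×10⁸ m.
At r₁: circular v_c1 = √(μ/r₁) = 38730 m/s; transfer-perijove v_p = √[μ(2/r₁ − 1/a_t)] = 51970 m/s.
At r₂: circular v_c2 = √(μ/r₂) = 12880 m/s; transfer-apojove v_a = √[μ(2/r₂ − 1/a_t)] = 5749 m/s.
Δv₂ = v_c2 − v_a = 7132 m/s.

Δv ≈ 7132 m/s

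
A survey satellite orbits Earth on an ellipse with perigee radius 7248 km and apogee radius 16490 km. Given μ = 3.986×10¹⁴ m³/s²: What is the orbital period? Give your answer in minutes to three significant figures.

Semi-major axis a = (r_p + r_a)/2 = (7248.0 + 16490)/2 = 11869 km = 1.187×10⁷ m.
By Kepler's third law T = 2π√(a³/μ) = 2π × 2.048×10³ = 1.287×10⁴ s.
= 214.5 minutes.

T ≈ 214 minutes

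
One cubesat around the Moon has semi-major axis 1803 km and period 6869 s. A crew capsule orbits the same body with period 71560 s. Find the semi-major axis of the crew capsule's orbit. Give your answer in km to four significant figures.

a₂ ≈ 8600 km

Kepler's third law: a³ ∝ T², so a₂ = a₁ (T₂/T₁)^(2/3).
T₂/T₁ = 10.42, (T₂/T₁)^(2/3) = 4.770.
a₂ = 1803 × 4.770 = 8600 km.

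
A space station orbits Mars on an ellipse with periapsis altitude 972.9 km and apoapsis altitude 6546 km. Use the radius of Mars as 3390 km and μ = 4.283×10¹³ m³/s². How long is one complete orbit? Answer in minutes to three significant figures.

r_p = 3390 + 972.9 = 4362.9 km = 4.3629×10⁶ m.
r_a = 3390 + 6546 = 9936.0 km = 9.9360×10⁶ m.
Semi-major axis a = (r_p + r_a)/2 = (4362.9 + 9936.0)/2 = 7149.4 km = 7.149×10⁶ m.
By Kepler's third law T = 2π√(a³/μ) = 2π × 2.921×10³ = 1.835×10⁴ s.
= 305.9 minutes.

T ≈ 306 minutes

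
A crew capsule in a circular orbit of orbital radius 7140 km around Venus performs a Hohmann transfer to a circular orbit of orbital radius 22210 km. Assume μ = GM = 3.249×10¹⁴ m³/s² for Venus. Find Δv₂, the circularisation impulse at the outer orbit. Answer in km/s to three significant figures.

r₁ = 7140 km = 7.140×10⁶ m.
r₂ = 22210 km = 2.221×10⁷ m.
Transfer ellipse a_t = (r₁ + r₂)/2 = 1.468×10⁷ m.
At r₁: circular v_c1 = √(μ/r₁) = 6746 m/s; transfer-periapsis v_p = √[μ(2/r₁ − 1/a_t)] = 8299 m/s.
At r₂: circular v_c2 = √(μ/r₂) = 3825 m/s; transfer-apoapsis v_a = √[μ(2/r₂ − 1/a_t)] = 2668 m/s.
Δv₂ = v_c2 − v_a = 1157 m/s.
= 1.157 km/s.

Δv ≈ 1.16 km/s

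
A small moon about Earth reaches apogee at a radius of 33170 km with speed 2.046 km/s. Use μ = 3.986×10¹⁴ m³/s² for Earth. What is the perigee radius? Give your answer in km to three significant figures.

perigee radius ≈ 7000 km

r_a = 3.317×10⁷ m.
Specific energy ε = v²/2 − μ/r = -9.924×10⁶ J/kg, so a = −μ/(2ε) = 2.008×10⁷ m.
The apsides satisfy r_p + r_a = 2a, so the perigee radius is 2a − r_a = 6.996×10⁶ m = 6996.0 km.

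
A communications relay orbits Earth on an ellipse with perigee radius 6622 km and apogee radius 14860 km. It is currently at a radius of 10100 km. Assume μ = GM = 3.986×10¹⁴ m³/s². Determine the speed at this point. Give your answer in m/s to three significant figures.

v ≈ 6470 m/s

Semi-major axis a = (r_p + r_a)/2 = 10741 km = 1.074×10⁷ m.
Vis-viva: v² = μ(2/r − 1/a) = 3.986×10¹⁴ × (1.980×10⁻⁷ − 9.310×10⁻⁸) = 4.182×10⁷ m²/s².
v = 6467 m/s.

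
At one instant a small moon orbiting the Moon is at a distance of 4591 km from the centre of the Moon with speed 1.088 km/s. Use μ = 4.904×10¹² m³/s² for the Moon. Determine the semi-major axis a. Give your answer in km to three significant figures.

a ≈ 5150 km

r = 4.591×10⁶ m.
Vis-viva rearranged: 1/a = 2/r − v²/μ = 4.356×10⁻⁷ − 2.414×10⁻⁷ = 1.943×10⁻⁷ m⁻¹.
a = 5.148×10⁶ m = 5148.0 km.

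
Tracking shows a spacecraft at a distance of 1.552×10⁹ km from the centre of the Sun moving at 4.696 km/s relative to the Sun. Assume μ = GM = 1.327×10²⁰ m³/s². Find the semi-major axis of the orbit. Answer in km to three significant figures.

r = 1.552×10¹² m.
Specific orbital energy ε = v²/2 − μ/r = (4696)²/2 − 1.327×10²⁰/1.552×10¹² = -7.448×10⁷ J/kg.
Since ε = −μ/(2a), a = −μ/(2ε) = 8.909×10¹¹ m = 8.9089×10⁸ km.

a ≈ 8.91×10⁸ km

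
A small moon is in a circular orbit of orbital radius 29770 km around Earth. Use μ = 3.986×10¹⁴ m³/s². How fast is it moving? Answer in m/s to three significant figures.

r = 29770 km = 2.977×10⁷ m.
For a circular orbit v = √(μ/r) = √(3.986×10¹⁴ / 2.977×10⁷) = √(1.339×10⁷) = 3659 m/s.

v ≈ 3660 m/s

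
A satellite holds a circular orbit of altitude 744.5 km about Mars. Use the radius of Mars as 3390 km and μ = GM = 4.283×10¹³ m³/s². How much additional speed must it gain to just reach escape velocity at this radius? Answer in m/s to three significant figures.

Δv ≈ 1330 m/s

r = 3390 + 744.5 = 4134.5 km = 4.1345×10⁶ m.
Circular speed v_c = √(μ/r) = 3219 m/s.
Escape speed v_esc = √(2μ/r) = √2 × v_c = 4552 m/s.
Δv = v_esc − v_c = 1333 m/s.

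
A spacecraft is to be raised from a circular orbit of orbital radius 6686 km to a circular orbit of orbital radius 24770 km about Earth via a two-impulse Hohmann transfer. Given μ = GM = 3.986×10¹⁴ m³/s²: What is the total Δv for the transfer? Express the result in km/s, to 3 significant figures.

r₁ = 6686 km = 6.686×10⁶ m.
r₂ = 24770 km = 2.477×10⁷ m.
Transfer ellipse a_t = (r₁ + r₂)/2 = 1.573×10⁷ m.
At r₁: circular v_c1 = √(μ/r₁) = 7721 m/s; transfer-perigee v_p = √[μ(2/r₁ − 1/a_t)] = 9690 m/s.
Δv₁ = v_p − v_c1 = 1969 m/s.
At r₂: circular v_c2 = √(μ/r₂) = 4011 m/s; transfer-apogee v_a = √[μ(2/r₂ − 1/a_t)] = 2615 m/s.
Δv₂ = v_c2 − v_a = 1396 m/s.
Total Δv = Δv₁ + Δv₂ = 3365 m/s = 3.365 km/s.

Δv_total ≈ 3.36 km/s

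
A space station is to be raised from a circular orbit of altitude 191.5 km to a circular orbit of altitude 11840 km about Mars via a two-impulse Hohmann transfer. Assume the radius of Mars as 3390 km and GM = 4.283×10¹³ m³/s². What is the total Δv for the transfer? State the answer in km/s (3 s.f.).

Δv_total ≈ 1.58 km/s

r₁ = 3390 + 191.5 = 3581.5 km = 3.5815×10⁶ m.
r₂ = 3390 + 11840 = 15230 km = 1.5230×10⁷ m.
Transfer ellipse a_t = (r₁ + r₂)/2 = 9.406×10⁶ m.
At r₁: circular v_c1 = √(μ/r₁) = 3458 m/s; transfer-periapsis v_p = √[μ(2/r₁ − 1/a_t)] = 4400 m/s.
Δv₁ = v_p − v_c1 = 942.3 m/s.
At r₂: circular v_c2 = √(μ/r₂) = 1677 m/s; transfer-apoapsis v_a = √[μ(2/r₂ − 1/a_t)] = 1035 m/s.
Δv₂ = v_c2 − v_a = 642.2 m/s.
Total Δv = Δv₁ + Δv₂ = 1584 m/s = 1.584 km/s.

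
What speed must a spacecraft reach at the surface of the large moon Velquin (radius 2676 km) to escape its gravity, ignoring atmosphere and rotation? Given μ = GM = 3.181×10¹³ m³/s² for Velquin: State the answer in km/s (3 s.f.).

v_esc ≈ 4.88 km/s

r = R = 2.676×10⁶ m.
Escape speed v_esc = √(2μ/r) = √(2 × 3.181×10¹³ / 2.676×10⁶) = √(2.377×10⁷) = 4876 m/s.
= 4.876 km/s.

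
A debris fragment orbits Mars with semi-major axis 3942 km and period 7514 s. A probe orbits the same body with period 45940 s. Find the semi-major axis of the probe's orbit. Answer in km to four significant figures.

Kepler's third law: a³ ∝ T², so a₂ = a₁ (T₂/T₁)^(2/3).
T₂/T₁ = 6.114, (T₂/T₁)^(2/3) = 3.344.
a₂ = 3942 × 3.344 = 13180 km.

a₂ ≈ 13180 km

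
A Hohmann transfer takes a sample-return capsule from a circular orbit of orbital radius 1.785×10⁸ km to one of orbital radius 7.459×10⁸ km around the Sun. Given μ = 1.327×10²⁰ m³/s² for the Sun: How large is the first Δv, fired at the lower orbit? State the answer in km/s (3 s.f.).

Δv ≈ 7.37 km/s

r₁ = 1.785×10⁸ km = 1.785×10¹¹ m.
r₂ = 7.459×10⁸ km = 7.459×10¹¹ m.
Transfer ellipse a_t = (r₁ + r₂)/2 = 4.622×10¹¹ m.
At r₁: circular v_c1 = √(μ/r₁) = 27270 m/s; transfer-perihelion v_p = √[μ(2/r₁ − 1/a_t)] = 34640 m/s.
Δv₁ = v_p − v_c1 = 7371 m/s.
= 7.371 km/s.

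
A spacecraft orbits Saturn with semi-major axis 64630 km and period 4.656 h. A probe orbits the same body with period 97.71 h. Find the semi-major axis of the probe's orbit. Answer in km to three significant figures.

a₂ ≈ 4.92×10⁵ km

Kepler's third law: a³ ∝ T², so a₂ = a₁ (T₂/T₁)^(2/3).
T₂/T₁ = 20.99, (T₂/T₁)^(2/3) = 7.608.
a₂ = 64630 × 7.608 = 4.917×10⁵ km.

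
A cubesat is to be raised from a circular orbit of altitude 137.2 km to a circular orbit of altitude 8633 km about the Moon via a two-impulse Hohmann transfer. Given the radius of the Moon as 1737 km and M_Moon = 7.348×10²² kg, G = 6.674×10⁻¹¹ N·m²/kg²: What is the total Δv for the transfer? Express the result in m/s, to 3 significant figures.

μ = GM = 6.674×10⁻¹¹ × 7.348×10²² = 4.904×10¹² m³/s².
r₁ = 1737 + 137.2 = 1874.2 km = 1.8742×10⁶ m.
r₂ = 1737 + 8633 = 10370 km = 1.0370×10⁷ m.
Transfer ellipse a_t = (r₁ + r₂)/2 = 6.122×10⁶ m.
At r₁: circular v_c1 = √(μ/r₁) = 1618 m/s; transfer-perilune v_p = √[μ(2/r₁ − 1/a_t)] = 2105 m/s.
Δv₁ = v_p − v_c1 = 487.7 m/s.
At r₂: circular v_c2 = √(μ/r₂) = 687.7 m/s; transfer-apolune v_a = √[μ(2/r₂ − 1/a_t)] = 380.5 m/s.
Δv₂ = v_c2 − v_a = 307.2 m/s.
Total Δv = Δv₁ + Δv₂ = 794.9 m/s.

Δv_total ≈ 795 m/s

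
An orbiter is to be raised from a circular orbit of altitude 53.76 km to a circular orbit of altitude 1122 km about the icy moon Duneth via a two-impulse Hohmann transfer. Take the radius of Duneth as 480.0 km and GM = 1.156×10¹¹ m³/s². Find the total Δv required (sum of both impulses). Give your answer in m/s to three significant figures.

Δv_total ≈ 183 m/s

r₁ = 480.0 + 53.76 = 533.76 km = 5.3376×10⁵ m.
r₂ = 480.0 + 1122 = 1602.0 km = 1.6020×10⁶ m.
Transfer ellipse a_t = (r₁ + r₂)/2 = 1.068×10⁶ m.
At r₁: circular v_c1 = √(μ/r₁) = 465.4 m/s; transfer-periapsis v_p = √[μ(2/r₁ − 1/a_t)] = 570.0 m/s.
Δv₁ = v_p − v_c1 = 104.6 m/s.
At r₂: circular v_c2 = √(μ/r₂) = 268.6 m/s; transfer-apoapsis v_a = √[μ(2/r₂ − 1/a_t)] = 189.9 m/s.
Δv₂ = v_c2 − v_a = 78.71 m/s.
Total Δv = Δv₁ + Δv₂ = 183.3 m/s.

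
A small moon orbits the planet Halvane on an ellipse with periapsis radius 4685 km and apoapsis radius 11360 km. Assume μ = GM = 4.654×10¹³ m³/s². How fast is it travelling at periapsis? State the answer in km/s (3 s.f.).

v ≈ 3.75 km/s

Semi-major axis a = (r_p + r_a)/2 = 8022.5 km = 8.022×10⁶ m.
Vis-viva: v² = μ(2/r − 1/a) = 4.654×10¹³ × (4.269×10⁻⁷ − 1.246×10⁻⁷) = 1.407×10⁷ m²/s².
v = 3751 m/s = 3.751 km/s.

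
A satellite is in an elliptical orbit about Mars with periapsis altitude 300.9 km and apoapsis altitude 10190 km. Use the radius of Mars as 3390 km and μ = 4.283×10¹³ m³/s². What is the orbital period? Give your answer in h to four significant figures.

T ≈ 6.768 h

r_p = 3390 + 300.9 = 3690.9 km = 3.6909×10⁶ m.
r_a = 3390 + 10190 = 13580 km = 1.3580×10⁷ m.
Semi-major axis a = (r_p + r_a)/2 = (3690.9 + 13580)/2 = 8635.5 km = 8.635×10⁶ m.
By Kepler's third law T = 2π√(a³/μ) = 2π × 3.878×10³ = 2.436×10⁴ s.
= 6.768 h.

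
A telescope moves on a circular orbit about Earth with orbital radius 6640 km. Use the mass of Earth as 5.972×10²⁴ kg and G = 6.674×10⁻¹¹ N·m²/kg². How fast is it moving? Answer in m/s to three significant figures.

v ≈ 7750 m/s

μ = GM = 6.674×10⁻¹¹ × 5.972×10²⁴ = 3.986×10¹⁴ m³/s².
r = 6640 km = 6.640×10⁶ m.
For a circular orbit v = √(μ/r) = √(3.986×10¹⁴ / 6.640×10⁶) = √(6.003×10⁷) = 7748 m/s.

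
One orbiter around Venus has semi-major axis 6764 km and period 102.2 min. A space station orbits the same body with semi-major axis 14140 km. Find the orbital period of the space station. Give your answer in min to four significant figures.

T₂ ≈ 308.9 min

Kepler's third law: T² ∝ a³, so T₂ = T₁ (a₂/a₁)^(3/2).
a₂/a₁ = 2.090, (a₂/a₁)^(3/2) = 3.023.
T₂ = 102.2 × 3.023 = 308.9 min.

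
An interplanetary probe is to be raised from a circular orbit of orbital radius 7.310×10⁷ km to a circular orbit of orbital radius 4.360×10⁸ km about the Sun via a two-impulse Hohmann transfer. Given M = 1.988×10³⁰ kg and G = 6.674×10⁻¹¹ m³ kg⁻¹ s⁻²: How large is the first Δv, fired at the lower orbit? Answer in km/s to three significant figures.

Δv ≈ 13.2 km/s

μ = GM = 6.674×10⁻¹¹ × 1.988×10³⁰ = 1.327×10²⁰ m³/s².
r₁ = 7.310×10⁷ km = 7.310×10¹⁰ m.
r₂ = 4.360×10⁸ km = 4.360×10¹¹ m.
Transfer ellipse a_t = (r₁ + r₂)/2 = 2.546×10¹¹ m.
At r₁: circular v_c1 = √(μ/r₁) = 42600 m/s; transfer-perihelion v_p = √[μ(2/r₁ − 1/a_t)] = 55760 m/s.
Δv₁ = v_p − v_c1 = 13150 m/s.
= 13.15 km/s.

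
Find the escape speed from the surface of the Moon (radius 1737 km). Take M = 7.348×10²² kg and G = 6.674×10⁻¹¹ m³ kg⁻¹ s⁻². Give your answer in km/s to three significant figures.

v_esc ≈ 2.38 km/s

μ = GM = 6.674×10⁻¹¹ × 7.348×10²² = 4.904×10¹² m³/s².
r = R = 1.737×10⁶ m.
Escape speed v_esc = √(2μ/r) = √(2 × 4.904×10¹² / 1.737×10⁶) = √(5.647×10⁶) = 2376 m/s.
= 2.376 km/s.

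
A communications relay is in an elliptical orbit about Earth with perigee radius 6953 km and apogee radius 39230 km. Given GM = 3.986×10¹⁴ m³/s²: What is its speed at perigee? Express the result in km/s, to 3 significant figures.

Semi-major axis a = (r_p + r_a)/2 = 23092 km = 2.309×10⁷ m.
Vis-viva: v² = μ(2/r − 1/a) = 3.986×10¹⁴ × (2.876×10⁻⁷ − 4.331×10⁻⁸) = 9.739×10⁷ m²/s².
v = 9869 m/s = 9.869 km/s.

v ≈ 9.87 km/s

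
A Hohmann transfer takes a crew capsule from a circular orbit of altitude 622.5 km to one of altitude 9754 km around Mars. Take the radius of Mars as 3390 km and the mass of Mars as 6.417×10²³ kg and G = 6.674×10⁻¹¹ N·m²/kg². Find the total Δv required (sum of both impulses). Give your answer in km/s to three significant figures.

μ = GM = 6.674×10⁻¹¹ × 6.417×10²³ = 4.283×10¹³ m³/s².
r₁ = 3390 + 622.5 = 4012.5 km = 4.0125×10⁶ m.
r₂ = 3390 + 9754 = 13144 km = 1.3144×10⁷ m.
Transfer ellipse a_t = (r₁ + r₂)/2 = 8.578×10⁶ m.
At r₁: circular v_c1 = √(μ/r₁) = 3267 m/s; transfer-periapsis v_p = √[μ(2/r₁ − 1/a_t)] = 4044 m/s.
Δv₁ = v_p − v_c1 = 777.0 m/s.
At r₂: circular v_c2 = √(μ/r₂) = 1805 m/s; transfer-apoapsis v_a = √[μ(2/r₂ − 1/a_t)] = 1235 m/s.
Δv₂ = v_c2 − v_a = 570.5 m/s.
Total Δv = Δv₁ + Δv₂ = 1348 m/s = 1.348 km/s.

Δv_total ≈ 1.35 km/s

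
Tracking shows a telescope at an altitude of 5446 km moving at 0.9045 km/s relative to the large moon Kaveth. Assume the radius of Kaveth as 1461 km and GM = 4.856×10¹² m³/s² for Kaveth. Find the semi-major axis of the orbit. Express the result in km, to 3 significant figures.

a ≈ 8260 km

r = 1461 + 5446 = 6907.0 km = 6.907×10⁶ m.
Specific orbital energy ε = v²/2 − μ/r = (904.5)²/2 − 4.856×10¹²/6.907×10⁶ = -2.940×10⁵ J/kg.
Since ε = −μ/(2a), a = −μ/(2ε) = 8.259×10⁶ m = 8258.7 km.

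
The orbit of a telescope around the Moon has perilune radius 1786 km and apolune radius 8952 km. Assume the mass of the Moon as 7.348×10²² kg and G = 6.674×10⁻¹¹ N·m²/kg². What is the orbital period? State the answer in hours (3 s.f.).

T ≈ 9.80 hours

μ = GM = 6.674×10⁻¹¹ × 7.348×10²² = 4.904×10¹² m³/s².
Semi-major axis a = (r_p + r_a)/2 = (1786.0 + 8952.0)/2 = 5369.0 km = 5.369×10⁶ m.
By Kepler's third law T = 2π√(a³/μ) = 2π × 5.618×10³ = 3.530×10⁴ s.
= 9.805 hours.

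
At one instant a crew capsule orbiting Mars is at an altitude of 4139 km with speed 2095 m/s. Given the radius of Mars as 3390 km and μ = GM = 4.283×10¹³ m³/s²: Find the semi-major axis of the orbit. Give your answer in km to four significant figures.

a ≈ 6129 km

r = 3390 + 4139 = 7529.0 km = 7.529×10⁶ m.
Vis-viva rearranged: 1/a = 2/r − v²/μ = 2.656×10⁻⁷ − 1.025×10⁻⁷ = 1.632×10⁻⁷ m⁻¹.
a = 6.129×10⁶ m = 6128.8 km.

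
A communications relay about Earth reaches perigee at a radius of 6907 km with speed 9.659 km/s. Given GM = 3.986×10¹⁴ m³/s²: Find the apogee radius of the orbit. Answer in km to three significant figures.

apogee radius ≈ 29100 km

r_p = 6.907×10⁶ m.
Specific energy ε = v²/2 − μ/r = -1.106×10⁷ J/kg, so a = −μ/(2ε) = 1.802×10⁷ m.
The apsides satisfy r_p + r_a = 2a, so the apogee radius is 2a − r_p = 2.913×10⁷ m = 29128 km.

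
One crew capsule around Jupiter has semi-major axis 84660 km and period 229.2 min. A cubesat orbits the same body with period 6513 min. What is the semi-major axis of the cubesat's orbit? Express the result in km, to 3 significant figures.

Kepler's third law: a³ ∝ T², so a₂ = a₁ (T₂/T₁)^(2/3).
T₂/T₁ = 28.42, (T₂/T₁)^(2/3) = 9.312.
a₂ = 84660 × 9.312 = 7.884×10⁵ km.

a₂ ≈ 7.88×10⁵ km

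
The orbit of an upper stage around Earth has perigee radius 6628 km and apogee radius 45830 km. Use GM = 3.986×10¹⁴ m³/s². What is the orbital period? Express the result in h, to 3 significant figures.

Semi-major axis a = (r_p + r_a)/2 = (6628.0 + 45830)/2 = 26229 km = 2.623×10⁷ m.
By Kepler's third law T = 2π√(a³/μ) = 2π × 6.728×10³ = 4.228×10⁴ s.
= 11.74 h.

T ≈ 11.7 h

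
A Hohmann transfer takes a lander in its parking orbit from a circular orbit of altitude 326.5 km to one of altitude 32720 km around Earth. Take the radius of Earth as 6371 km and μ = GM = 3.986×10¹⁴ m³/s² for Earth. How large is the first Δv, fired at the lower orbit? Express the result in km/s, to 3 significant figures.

r₁ = 6371 + 326.5 = 6697.5 km = 6.6975×10⁶ m.
r₂ = 6371 + 32720 = 39091 km = 3.9091×10⁷ m.
Transfer ellipse a_t = (r₁ + r₂)/2 = 2.289×10⁷ m.
At r₁: circular v_c1 = √(μ/r₁) = 7715 m/s; transfer-perigee v_p = √[μ(2/r₁ − 1/a_t)] = 10080 m/s.
Δv₁ = v_p − v_c1 = 2366 m/s.
= 2.366 km/s.

Δv ≈ 2.37 km/s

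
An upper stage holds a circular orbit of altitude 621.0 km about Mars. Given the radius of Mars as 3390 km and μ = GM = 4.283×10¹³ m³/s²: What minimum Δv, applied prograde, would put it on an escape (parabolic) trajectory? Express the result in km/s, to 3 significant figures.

Δv ≈ 1.35 km/s

r = 3390 + 621.0 = 4011.0 km = 4.0110×10⁶ m.
Circular speed v_c = √(μ/r) = 3268 m/s.
Escape speed v_esc = √(2μ/r) = √2 × v_c = 4621 m/s.
Δv = v_esc − v_c = 1354 m/s = 1.354 km/s.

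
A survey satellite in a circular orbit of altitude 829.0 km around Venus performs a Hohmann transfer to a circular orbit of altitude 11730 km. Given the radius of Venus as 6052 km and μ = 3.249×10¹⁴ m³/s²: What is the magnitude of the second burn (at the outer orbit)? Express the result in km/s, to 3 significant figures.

r₁ = 6052 + 829.0 = 6881.0 km = 6.8810×10⁶ m.
r₂ = 6052 + 11730 = 17782 km = 1.7782×10⁷ m.
Transfer ellipse a_t = (r₁ + r₂)/2 = 1.233×10⁷ m.
At r₁: circular v_c1 = √(μ/r₁) = 6871 m/s; transfer-periapsis v_p = √[μ(2/r₁ − 1/a_t)] = 8251 m/s.
At r₂: circular v_c2 = √(μ/r₂) = 4274 m/s; transfer-apoapsis v_a = √[μ(2/r₂ − 1/a_t)] = 3193 m/s.
Δv₂ = v_c2 − v_a = 1081 m/s.
= 1.081 km/s.

Δv ≈ 1.08 km/s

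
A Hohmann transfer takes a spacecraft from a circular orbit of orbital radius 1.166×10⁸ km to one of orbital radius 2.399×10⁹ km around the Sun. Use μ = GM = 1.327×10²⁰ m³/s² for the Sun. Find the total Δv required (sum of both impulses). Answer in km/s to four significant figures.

Δv_total ≈ 18.03 km/s

r₁ = 1.166×10⁸ km = 1.166×10¹¹ m.
r₂ = 2.399×10⁹ km = 2.399×10¹² m.
Transfer ellipse a_t = (r₁ + r₂)/2 = 1.258×10¹² m.
At r₁: circular v_c1 = √(μ/r₁) = 33740 m/s; transfer-perihelion v_p = √[μ(2/r₁ − 1/a_t)] = 46590 m/s.
Δv₁ = v_p − v_c1 = 12850 m/s.
At r₂: circular v_c2 = √(μ/r₂) = 7437 m/s; transfer-aphelion v_a = √[μ(2/r₂ − 1/a_t)] = 2264 m/s.
Δv₂ = v_c2 − v_a = 5173 m/s.
Total Δv = Δv₁ + Δv₂ = 18030 m/s = 18.03 km/s.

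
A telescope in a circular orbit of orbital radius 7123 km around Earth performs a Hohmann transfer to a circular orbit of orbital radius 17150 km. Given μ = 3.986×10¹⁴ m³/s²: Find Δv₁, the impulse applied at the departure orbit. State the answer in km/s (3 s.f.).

r₁ = 7123 km = 7.123×10⁶ m.
r₂ = 17150 km = 1.715×10⁷ m.
Transfer ellipse a_t = (r₁ + r₂)/2 = 1.214×10⁷ m.
At r₁: circular v_c1 = √(μ/r₁) = 7481 m/s; transfer-perigee v_p = √[μ(2/r₁ − 1/a_t)] = 8892 m/s.
Δv₁ = v_p − v_c1 = 1412 m/s.
= 1.412 km/s.

Δv ≈ 1.41 km/s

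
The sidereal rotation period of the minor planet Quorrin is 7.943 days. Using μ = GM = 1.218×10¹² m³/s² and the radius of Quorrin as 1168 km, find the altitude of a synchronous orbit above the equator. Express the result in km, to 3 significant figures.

h_sync ≈ 23200 km

T = 7.943 days = 6.863×10⁵ s.
A synchronous orbit has period T, so by Kepler's third law a = (μT²/4π²)^(1/3).
μT²/4π² = 1.218×10¹² × (6.863×10⁵)² / 39.48 = 1.453×10²² m³.
a = 2.440×10⁷ m = 24402 km.
Altitude h = a − R = 24402 − 1168 = 23234 km.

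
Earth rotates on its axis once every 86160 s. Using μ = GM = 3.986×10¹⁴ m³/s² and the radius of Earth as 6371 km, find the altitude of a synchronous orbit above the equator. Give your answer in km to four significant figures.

A synchronous orbit has period T, so by Kepler's third law a = (μT²/4π²)^(1/3).
μT²/4π² = 3.986×10¹⁴ × (8.616×10⁴)² / 39.48 = 7.495×10²² m³.
a = 4.216×10⁷ m = 42163 km.
Altitude h = a − R = 42163 − 6371 = 35792 km.

h_sync ≈ 35790 km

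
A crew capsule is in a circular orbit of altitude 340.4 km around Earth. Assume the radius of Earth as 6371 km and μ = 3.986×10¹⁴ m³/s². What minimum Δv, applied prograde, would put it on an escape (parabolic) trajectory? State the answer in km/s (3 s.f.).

r = 6371 + 340.4 = 6711.4 km = 6.7114×10⁶ m.
Circular speed v_c = √(μ/r) = 7707 m/s.
Escape speed v_esc = √(2μ/r) = √2 × v_c = 10900 m/s.
Δv = v_esc − v_c = 3192 m/s = 3.192 km/s.

Δv ≈ 3.19 km/s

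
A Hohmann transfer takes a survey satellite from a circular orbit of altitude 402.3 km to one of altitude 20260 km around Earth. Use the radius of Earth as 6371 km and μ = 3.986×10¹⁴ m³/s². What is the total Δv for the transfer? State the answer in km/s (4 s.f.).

r₁ = 6371 + 402.3 = 6773.3 km = 6.7733×10⁶ m.
r₂ = 6371 + 20260 = 26631 km = 2.6631×10⁷ m.
Transfer ellipse a_t = (r₁ + r₂)/2 = 1.670×10⁷ m.
At r₁: circular v_c1 = √(μ/r₁) = 7671 m/s; transfer-perigee v_p = √[μ(2/r₁ − 1/a_t)] = 9687 m/s.
Δv₁ = v_p − v_c1 = 2015 m/s.
At r₂: circular v_c2 = √(μ/r₂) = 3869 m/s; transfer-apogee v_a = √[μ(2/r₂ − 1/a_t)] = 2464 m/s.
Δv₂ = v_c2 − v_a = 1405 m/s.
Total Δv = Δv₁ + Δv₂ = 3420 m/s = 3.420 km/s.

Δv_total ≈ 3.420 km/s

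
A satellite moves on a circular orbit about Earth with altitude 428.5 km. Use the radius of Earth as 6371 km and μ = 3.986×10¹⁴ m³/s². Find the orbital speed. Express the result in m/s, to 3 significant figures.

r = 6371 + 428.5 = 6799.5 km = 6.7995×10⁶ m.
For a circular orbit v = √(μ/r) = √(3.986×10¹⁴ / 6.800×10⁶) = √(5.862×10⁷) = 7656 m/s.

v ≈ 7660 m/s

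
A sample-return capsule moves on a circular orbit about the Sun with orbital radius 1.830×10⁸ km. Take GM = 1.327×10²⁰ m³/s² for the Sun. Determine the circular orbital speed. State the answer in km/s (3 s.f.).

v ≈ 26.9 km/s

r = 1.830×10⁸ km = 1.830×10¹¹ m.
For a circular orbit v = √(μ/r) = √(1.327×10²⁰ / 1.830×10¹¹) = √(7.251×10⁸) = 26930 m/s.
That is 26.93 km/s.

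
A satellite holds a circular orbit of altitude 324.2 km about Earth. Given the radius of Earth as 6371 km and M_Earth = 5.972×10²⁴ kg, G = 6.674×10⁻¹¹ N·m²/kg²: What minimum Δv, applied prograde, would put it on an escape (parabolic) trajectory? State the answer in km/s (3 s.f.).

μ = GM = 6.674×10⁻¹¹ × 5.972×10²⁴ = 3.986×10¹⁴ m³/s².
r = 6371 + 324.2 = 6695.2 km = 6.6952×10⁶ m.
Circular speed v_c = √(μ/r) = 7716 m/s.
Escape speed v_esc = √(2μ/r) = √2 × v_c = 10910 m/s.
Δv = v_esc − v_c = 3196 m/s = 3.196 km/s.

Δv ≈ 3.20 km/s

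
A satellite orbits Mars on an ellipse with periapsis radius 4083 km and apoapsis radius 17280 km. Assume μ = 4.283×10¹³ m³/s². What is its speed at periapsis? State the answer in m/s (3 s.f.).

v ≈ 4120 m/s

Semi-major axis a = (r_p + r_a)/2 = 10682 km = 1.068×10⁷ m.
Vis-viva: v² = μ(2/r − 1/a) = 4.283×10¹³ × (4.898×10⁻⁷ − 9.362×10⁻⁸) = 1.697×10⁷ m²/s².
v = 4119 m/s.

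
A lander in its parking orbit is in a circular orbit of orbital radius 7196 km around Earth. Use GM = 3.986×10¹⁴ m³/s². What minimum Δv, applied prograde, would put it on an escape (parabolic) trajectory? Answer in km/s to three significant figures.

Δv ≈ 3.08 km/s

r = 7196 km = 7.196×10⁶ m.
Circular speed v_c = √(μ/r) = 7443 m/s.
Escape speed v_esc = √(2μ/r) = √2 × v_c = 10530 m/s.
Δv = v_esc − v_c = 3083 m/s = 3.083 km/s.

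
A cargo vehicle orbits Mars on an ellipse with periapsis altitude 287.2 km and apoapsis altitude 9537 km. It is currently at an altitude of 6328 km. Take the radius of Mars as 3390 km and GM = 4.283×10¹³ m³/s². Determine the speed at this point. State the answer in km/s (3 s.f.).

r_p = 3390 + 287.2 = 3677.2 km = 3.6772×10⁶ m.
r_a = 3390 + 9537 = 12927 km = 1.2927×10⁷ m.
r = 3390 + 6328 = 9718.0 km = 9.718×10⁶ m.
Semi-major axis a = (r_p + r_a)/2 = 8302.1 km = 8.302×10⁶ m.
Vis-viva: v² = μ(2/r − 1/a) = 4.283×10¹³ × (2.058×10⁻⁷ − 1.205×10⁻⁷) = 3.656×10⁶ m²/s².
v = 1912 m/s = 1.912 km/s.

v ≈ 1.91 km/s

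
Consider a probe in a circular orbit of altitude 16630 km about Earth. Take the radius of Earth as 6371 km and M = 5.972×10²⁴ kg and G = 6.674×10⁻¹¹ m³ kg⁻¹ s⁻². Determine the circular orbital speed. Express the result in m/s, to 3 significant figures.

μ = GM = 6.674×10⁻¹¹ × 5.972×10²⁴ = 3.986×10¹⁴ m³/s².
r = 6371 + 16630 = 23001 km = 2.3001×10⁷ m.
For a circular orbit v = √(μ/r) = √(3.986×10¹⁴ / 2.300×10⁷) = √(1.733×10⁷) = 4163 m/s.

v ≈ 4160 m/s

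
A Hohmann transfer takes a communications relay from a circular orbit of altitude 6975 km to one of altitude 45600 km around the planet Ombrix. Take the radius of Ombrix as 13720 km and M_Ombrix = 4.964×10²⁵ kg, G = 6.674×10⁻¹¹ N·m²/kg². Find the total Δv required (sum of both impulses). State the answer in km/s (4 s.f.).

μ = GM = 6.674×10⁻¹¹ × 4.964×10²⁵ = 3.313×10¹⁵ m³/s².
r₁ = 13720 + 6975 = 20695 km = 2.0695×10⁷ m.
r₂ = 13720 + 45600 = 59320 km = 5.9320×10⁷ m.
Transfer ellipse a_t = (r₁ + r₂)/2 = 4.001×10⁷ m.
At r₁: circular v_c1 = √(μ/r₁) = 12650 m/s; transfer-periapsis v_p = √[μ(2/r₁ − 1/a_t)] = 15410 m/s.
Δv₁ = v_p − v_c1 = 2754 m/s.
At r₂: circular v_c2 = √(μ/r₂) = 7473 m/s; transfer-apoapsis v_a = √[μ(2/r₂ − 1/a_t)] = 5375 m/s.
Δv₂ = v_c2 − v_a = 2098 m/s.
Total Δv = Δv₁ + Δv₂ = 4852 m/s = 4.852 km/s.

Δv_total ≈ 4.852 km/s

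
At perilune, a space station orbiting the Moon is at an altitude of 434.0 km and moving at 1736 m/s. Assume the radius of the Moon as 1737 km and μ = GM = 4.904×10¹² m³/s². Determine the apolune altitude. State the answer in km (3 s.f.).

apolune altitude ≈ 2610 km

r_p = 1737 + 434.0 = 2171.0 km = 2.171×10⁶ m.
Specific energy ε = v²/2 − μ/r = -7.520×10⁵ J/kg, so a = −μ/(2ε) = 3.261×10⁶ m.
The apsides satisfy r_p + r_a = 2a, so the apolune radius is 2a − r_p = 4.350×10⁶ m = 4350.1 km.
Apolune altitude = 4350.1 − 1737 = 2613.1 km.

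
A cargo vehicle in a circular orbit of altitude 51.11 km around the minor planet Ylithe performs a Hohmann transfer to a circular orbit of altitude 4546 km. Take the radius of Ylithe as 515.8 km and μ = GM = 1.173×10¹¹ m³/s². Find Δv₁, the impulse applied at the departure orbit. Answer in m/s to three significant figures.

r₁ = 515.8 + 51.11 = 566.91 km = 5.6691×10⁵ m.
r₂ = 515.8 + 4546 = 5061.8 km = 5.0618×10⁶ m.
Transfer ellipse a_t = (r₁ + r₂)/2 = 2.814×10⁶ m.
At r₁: circular v_c1 = √(μ/r₁) = 454.9 m/s; transfer-periapsis v_p = √[μ(2/r₁ − 1/a_t)] = 610.0 m/s.
Δv₁ = v_p − v_c1 = 155.2 m/s.

Δv ≈ 155 m/s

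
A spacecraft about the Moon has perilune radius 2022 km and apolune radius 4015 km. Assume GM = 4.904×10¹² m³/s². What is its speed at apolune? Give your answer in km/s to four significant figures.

v ≈ 0.9045 km/s

Semi-major axis a = (r_p + r_a)/2 = 3018.5 km = 3.018×10⁶ m.
Vis-viva: v² = μ(2/r − 1/a) = 4.904×10¹² × (4.981×10⁻⁷ − 3.313×10⁻⁷) = 8.182×10⁵ m²/s².
v = 904.5 m/s = 0.9045 km/s.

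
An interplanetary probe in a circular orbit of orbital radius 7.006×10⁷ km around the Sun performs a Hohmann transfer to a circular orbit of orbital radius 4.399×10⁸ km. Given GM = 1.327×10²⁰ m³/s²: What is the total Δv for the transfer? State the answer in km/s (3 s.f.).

Δv_total ≈ 21.9 km/s

r₁ = 7.006×10⁷ km = 7.006×10¹⁰ m.
r₂ = 4.399×10⁸ km = 4.399×10¹¹ m.
Transfer ellipse a_t = (r₁ + r₂)/2 = 2.550×10¹¹ m.
At r₁: circular v_c1 = √(μ/r₁) = 43520 m/s; transfer-perihelion v_p = √[μ(2/r₁ − 1/a_t)] = 57160 m/s.
Δv₁ = v_p − v_c1 = 13640 m/s.
At r₂: circular v_c2 = √(μ/r₂) = 17370 m/s; transfer-aphelion v_a = √[μ(2/r₂ − 1/a_t)] = 9104 m/s.
Δv₂ = v_c2 − v_a = 8264 m/s.
Total Δv = Δv₁ + Δv₂ = 21910 m/s = 21.91 km/s.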